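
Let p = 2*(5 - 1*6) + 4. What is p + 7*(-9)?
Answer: -61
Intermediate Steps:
p = 2 (p = 2*(5 - 6) + 4 = 2*(-1) + 4 = -2 + 4 = 2)
p + 7*(-9) = 2 + 7*(-9) = 2 - 63 = -61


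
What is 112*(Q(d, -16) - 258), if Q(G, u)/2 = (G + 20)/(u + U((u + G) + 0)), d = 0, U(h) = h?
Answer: -29036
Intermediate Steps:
Q(G, u) = 2*(20 + G)/(G + 2*u) (Q(G, u) = 2*((G + 20)/(u + ((u + G) + 0))) = 2*((20 + G)/(u + ((G + u) + 0))) = 2*((20 + G)/(u + (G + u))) = 2*((20 + G)/(G + 2*u)) = 2*(20 + G)/(G + 2*u))
112*(Q(d, -16) - 258) = 112*(2*(20 + 0)/(0 + 2*(-16)) - 258) = 112*(2*20/(0 - 32) - 258) = 112*(2*20/(-32) - 258) = 112*(2*(-1/32)*20 - 258) = 112*(-5/4 - 258) = 112*(-1037/4) = -29036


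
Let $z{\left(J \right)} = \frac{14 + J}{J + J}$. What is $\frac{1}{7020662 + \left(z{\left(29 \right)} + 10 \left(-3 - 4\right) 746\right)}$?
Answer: $\frac{58}{404169679} \approx 1.435 \cdot 10^{-7}$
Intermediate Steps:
$z{\left(J \right)} = \frac{14 + J}{2 J}$
$\frac{1}{7020662 + \left(z{\left(29 \right)} + 10 \left(-3 - 4\right) 746\right)} = \frac{1}{7020662 + \left(\frac{14 + 29}{2 \cdot 29} + 10 \left(-3 - 4\right) 746\right)} = \frac{1}{7020662 + \left(\frac{1}{2} \cdot \frac{1}{29} \cdot 43 + 10 \left(-7\right) 746\right)} = \frac{1}{7020662 + \left(\frac{43}{58} - 52220\right)} = \frac{1}{7020662 - \frac{3028717}{58}} = \frac{1}{\frac{404169679}{58}} = \frac{58}{404169679}$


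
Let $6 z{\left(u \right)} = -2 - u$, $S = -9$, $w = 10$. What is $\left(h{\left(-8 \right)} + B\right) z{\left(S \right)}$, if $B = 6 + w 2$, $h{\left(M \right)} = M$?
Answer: $21$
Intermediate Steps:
$z{\left(u \right)} = - \frac{1}{3} - \frac{u}{6}$ ($z{\left(u \right)} = \frac{-2 - u}{6} = - \frac{1}{3} - \frac{u}{6}$)
$B = 26$ ($B = 6 + 10 \cdot 2 = 6 + 20 = 26$)
$\left(h{\left(-8 \right)} + B\right) z{\left(S \right)} = \left(-8 + 26\right) \left(- \frac{1}{3} - - \frac{3}{2}\right) = 18 \left(- \frac{1}{3} + \frac{3}{2}\right) = 18 \cdot \frac{7}{6} = 21$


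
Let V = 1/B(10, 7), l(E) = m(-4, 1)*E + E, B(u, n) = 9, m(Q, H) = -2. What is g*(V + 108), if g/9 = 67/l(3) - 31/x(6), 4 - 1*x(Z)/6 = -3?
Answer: -44897/2 ≈ -22449.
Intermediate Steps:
x(Z) = 42 (x(Z) = 24 - 6*(-3) = 24 + 18 = 42)
l(E) = -E (l(E) = -2*E + E = -E)
V = ⅑ (V = 1/9 = ⅑ ≈ 0.11111)
g = -2907/14 (g = 9*(67/((-1*3)) - 31/42) = 9*(67/(-3) - 31*1/42) = 9*(67*(-⅓) - 31/42) = 9*(-67/3 - 31/42) = 9*(-323/14) = -2907/14 ≈ -207.64)
g*(V + 108) = -2907*(⅑ + 108)/14 = -2907/14*973/9 = -44897/2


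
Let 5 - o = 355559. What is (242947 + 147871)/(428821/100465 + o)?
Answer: -39263530370/35720303789 ≈ -1.0992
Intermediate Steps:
o = -355554 (o = 5 - 1*355559 = 5 - 355559 = -355554)
(242947 + 147871)/(428821/100465 + o) = (242947 + 147871)/(428821/100465 - 355554) = 390818/(428821*(1/100465) - 355554) = 390818/(428821/100465 - 355554) = 390818/(-35720303789/100465) = 390818*(-100465/35720303789) = -39263530370/35720303789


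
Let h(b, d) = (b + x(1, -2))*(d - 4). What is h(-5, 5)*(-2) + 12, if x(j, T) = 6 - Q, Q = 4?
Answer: 18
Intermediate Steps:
x(j, T) = 2 (x(j, T) = 6 - 1*4 = 6 - 4 = 2)
h(b, d) = (-4 + d)*(2 + b) (h(b, d) = (b + 2)*(d - 4) = (2 + b)*(-4 + d) = (-4 + d)*(2 + b))
h(-5, 5)*(-2) + 12 = (-8 - 4*(-5) + 2*5 - 5*5)*(-2) + 12 = (-8 + 20 + 10 - 25)*(-2) + 12 = -3*(-2) + 12 = 6 + 12 = 18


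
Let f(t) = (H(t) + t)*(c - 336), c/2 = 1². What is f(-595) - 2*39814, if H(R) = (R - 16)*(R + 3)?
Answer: -120692706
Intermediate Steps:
H(R) = (-16 + R)*(3 + R)
c = 2 (c = 2*1² = 2*1 = 2)
f(t) = 16032 - 334*t² + 4008*t (f(t) = ((-48 + t² - 13*t) + t)*(2 - 336) = (-48 + t² - 12*t)*(-334) = 16032 - 334*t² + 4008*t)
f(-595) - 2*39814 = (16032 - 334*(-595)² + 4008*(-595)) - 2*39814 = (16032 - 334*354025 - 2384760) - 79628 = (16032 - 118244350 - 2384760) - 79628 = -120613078 - 79628 = -120692706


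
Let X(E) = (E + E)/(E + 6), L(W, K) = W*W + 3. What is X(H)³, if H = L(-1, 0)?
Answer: 64/125 ≈ 0.51200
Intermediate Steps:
L(W, K) = 3 + W² (L(W, K) = W² + 3 = 3 + W²)
H = 4 (H = 3 + (-1)² = 3 + 1 = 4)
X(E) = 2*E/(6 + E) (X(E) = (2*E)/(6 + E) = 2*E/(6 + E))
X(H)³ = (2*4/(6 + 4))³ = (2*4/10)³ = (2*4*(⅒))³ = (⅘)³ = 64/125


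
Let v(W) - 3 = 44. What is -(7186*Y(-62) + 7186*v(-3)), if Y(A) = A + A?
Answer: 553322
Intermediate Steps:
Y(A) = 2*A
v(W) = 47 (v(W) = 3 + 44 = 47)
-(7186*Y(-62) + 7186*v(-3)) = -7186/(1/(2*(-62) + 47)) = -7186/(1/(-124 + 47)) = -7186/(1/(-77)) = -7186/(-1/77) = -7186*(-77) = 553322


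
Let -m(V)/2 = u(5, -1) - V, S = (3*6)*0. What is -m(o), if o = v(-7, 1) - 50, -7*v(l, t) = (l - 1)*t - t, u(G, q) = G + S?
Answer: 752/7 ≈ 107.43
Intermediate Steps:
S = 0 (S = 18*0 = 0)
u(G, q) = G (u(G, q) = G + 0 = G)
v(l, t) = t/7 - t*(-1 + l)/7 (v(l, t) = -((l - 1)*t - t)/7 = -((-1 + l)*t - t)/7 = -(t*(-1 + l) - t)/7 = -(-t + t*(-1 + l))/7 = t/7 - t*(-1 + l)/7)
o = -341/7 (o = (⅐)*1*(2 - 1*(-7)) - 50 = (⅐)*1*(2 + 7) - 50 = (⅐)*1*9 - 50 = 9/7 - 50 = -341/7 ≈ -48.714)
m(V) = -10 + 2*V (m(V) = -2*(5 - V) = -10 + 2*V)
-m(o) = -(-10 + 2*(-341/7)) = -(-10 - 682/7) = -1*(-752/7) = 752/7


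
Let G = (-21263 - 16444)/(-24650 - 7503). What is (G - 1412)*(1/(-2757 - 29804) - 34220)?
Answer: 4594945861410319/95175803 ≈ 4.8279e+7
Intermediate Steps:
G = 37707/32153 (G = -37707/(-32153) = -37707*(-1/32153) = 37707/32153 ≈ 1.1727)
(G - 1412)*(1/(-2757 - 29804) - 34220) = (37707/32153 - 1412)*(1/(-2757 - 29804) - 34220) = -45362329*(1/(-32561) - 34220)/32153 = -45362329*(-1/32561 - 34220)/32153 = -45362329/32153*(-1114237421/32561) = 4594945861410319/95175803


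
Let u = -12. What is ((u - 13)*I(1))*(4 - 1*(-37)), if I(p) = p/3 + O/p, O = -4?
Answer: 11275/3 ≈ 3758.3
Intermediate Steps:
I(p) = -4/p + p/3 (I(p) = p/3 - 4/p = -4/p + p/3)
((u - 13)*I(1))*(4 - 1*(-37)) = ((-12 - 13)*(-4/1 + (⅓)*1))*(4 - 1*(-37)) = (-25*(-4*1 + ⅓))*(4 + 37) = -25*(-4 + ⅓)*41 = -25*(-11/3)*41 = (275/3)*41 = 11275/3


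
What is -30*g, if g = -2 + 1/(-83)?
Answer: 5010/83 ≈ 60.361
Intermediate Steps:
g = -167/83 (g = -2 - 1/83 = -167/83 ≈ -2.0120)
-30*g = -30*(-167/83) = 5010/83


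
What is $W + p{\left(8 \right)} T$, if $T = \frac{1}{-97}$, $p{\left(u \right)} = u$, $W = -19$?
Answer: $- \frac{1851}{97} \approx -19.082$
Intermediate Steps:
$T = - \frac{1}{97} \approx -0.010309$
$W + p{\left(8 \right)} T = -19 + 8 \left(- \frac{1}{97}\right) = -19 - \frac{8}{97} = - \frac{1851}{97}$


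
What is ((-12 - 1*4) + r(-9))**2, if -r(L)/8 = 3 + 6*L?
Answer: 153664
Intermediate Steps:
r(L) = -24 - 48*L (r(L) = -8*(3 + 6*L) = -24 - 48*L)
((-12 - 1*4) + r(-9))**2 = ((-12 - 1*4) + (-24 - 48*(-9)))**2 = ((-12 - 4) + (-24 + 432))**2 = (-16 + 408)**2 = 392**2 = 153664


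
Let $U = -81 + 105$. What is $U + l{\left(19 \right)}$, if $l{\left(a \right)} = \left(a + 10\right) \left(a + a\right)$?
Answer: $1126$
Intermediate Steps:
$U = 24$
$l{\left(a \right)} = 2 a \left(10 + a\right)$ ($l{\left(a \right)} = \left(10 + a\right) 2 a = 2 a \left(10 + a\right)$)
$U + l{\left(19 \right)} = 24 + 2 \cdot 19 \left(10 + 19\right) = 24 + 2 \cdot 19 \cdot 29 = 24 + 1102 = 1126$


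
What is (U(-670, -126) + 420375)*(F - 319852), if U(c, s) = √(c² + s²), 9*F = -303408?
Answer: -148629466500 - 707128*√116194 ≈ -1.4887e+11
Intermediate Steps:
F = -33712 (F = (⅑)*(-303408) = -33712)
(U(-670, -126) + 420375)*(F - 319852) = (√((-670)² + (-126)²) + 420375)*(-33712 - 319852) = (√(448900 + 15876) + 420375)*(-353564) = (√464776 + 420375)*(-353564) = (2*√116194 + 420375)*(-353564) = (420375 + 2*√116194)*(-353564) = -148629466500 - 707128*√116194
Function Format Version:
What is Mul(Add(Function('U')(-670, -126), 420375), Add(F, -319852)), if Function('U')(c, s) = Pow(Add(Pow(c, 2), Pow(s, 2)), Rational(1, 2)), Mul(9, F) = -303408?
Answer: Add(-148629466500, Mul(-707128, Pow(116194, Rational(1, 2)))) ≈ -1.4887e+11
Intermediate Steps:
F = -33712 (F = Mul(Rational(1, 9), -303408) = -33712)
Mul(Add(Function('U')(-670, -126), 420375), Add(F, -319852)) = Mul(Add(Pow(Add(Pow(-670, 2), Pow(-126, 2)), Rational(1, 2)), 420375), Add(-33712, -319852)) = Mul(Add(Pow(Add(448900, 15876), Rational(1, 2)), 420375), -353564) = Mul(Add(Pow(464776, Rational(1, 2)), 420375), -353564) = Mul(Add(Mul(2, Pow(116194, Rational(1, 2))), 420375), -353564) = Mul(Add(420375, Mul(2, Pow(116194, Rational(1, 2)))), -353564) = Add(-148629466500, Mul(-707128, Pow(116194, Rational(1, 2))))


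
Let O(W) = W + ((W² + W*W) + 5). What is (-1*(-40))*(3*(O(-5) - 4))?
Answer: 5520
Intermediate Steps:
O(W) = 5 + W + 2*W² (O(W) = W + ((W² + W²) + 5) = W + (2*W² + 5) = W + (5 + 2*W²) = 5 + W + 2*W²)
(-1*(-40))*(3*(O(-5) - 4)) = (-1*(-40))*(3*((5 - 5 + 2*(-5)²) - 4)) = 40*(3*((5 - 5 + 2*25) - 4)) = 40*(3*((5 - 5 + 50) - 4)) = 40*(3*(50 - 4)) = 40*(3*46) = 40*138 = 5520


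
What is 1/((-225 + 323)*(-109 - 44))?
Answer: -1/14994 ≈ -6.6693e-5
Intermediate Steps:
1/((-225 + 323)*(-109 - 44)) = 1/(98*(-153)) = (1/98)*(-1/153) = -1/14994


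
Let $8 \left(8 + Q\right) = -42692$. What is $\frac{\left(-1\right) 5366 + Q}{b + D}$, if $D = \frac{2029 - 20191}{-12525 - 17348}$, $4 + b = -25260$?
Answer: $\frac{639909533}{1509386620} \approx 0.42395$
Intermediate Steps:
$b = -25264$ ($b = -4 - 25260 = -25264$)
$Q = - \frac{10689}{2}$ ($Q = -8 + \frac{1}{8} \left(-42692\right) = -8 - \frac{10673}{2} = - \frac{10689}{2} \approx -5344.5$)
$D = \frac{18162}{29873}$ ($D = - \frac{18162}{-29873} = \left(-18162\right) \left(- \frac{1}{29873}\right) = \frac{18162}{29873} \approx 0.60797$)
$\frac{\left(-1\right) 5366 + Q}{b + D} = \frac{\left(-1\right) 5366 - \frac{10689}{2}}{-25264 + \frac{18162}{29873}} = \frac{-5366 - \frac{10689}{2}}{- \frac{754693310}{29873}} = \left(- \frac{21421}{2}\right) \left(- \frac{29873}{754693310}\right) = \frac{639909533}{1509386620}$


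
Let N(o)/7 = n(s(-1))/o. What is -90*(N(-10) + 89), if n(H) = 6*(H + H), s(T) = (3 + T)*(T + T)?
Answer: -11034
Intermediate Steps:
s(T) = 2*T*(3 + T) (s(T) = (3 + T)*(2*T) = 2*T*(3 + T))
n(H) = 12*H (n(H) = 6*(2*H) = 12*H)
N(o) = -336/o (N(o) = 7*((12*(2*(-1)*(3 - 1)))/o) = 7*((12*(2*(-1)*2))/o) = 7*((12*(-4))/o) = 7*(-48/o) = -336/o)
-90*(N(-10) + 89) = -90*(-336/(-10) + 89) = -90*(-336*(-⅒) + 89) = -90*(168/5 + 89) = -90*613/5 = -11034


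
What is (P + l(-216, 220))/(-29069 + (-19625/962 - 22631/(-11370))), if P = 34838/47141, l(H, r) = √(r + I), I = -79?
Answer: -47631994215/1874776021188926 - 2734485*√141/79539085772 ≈ -0.00043364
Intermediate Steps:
l(H, r) = √(-79 + r) (l(H, r) = √(r - 79) = √(-79 + r))
P = 34838/47141 (P = 34838*(1/47141) = 34838/47141 ≈ 0.73902)
(P + l(-216, 220))/(-29069 + (-19625/962 - 22631/(-11370))) = (34838/47141 + √(-79 + 220))/(-29069 + (-19625/962 - 22631/(-11370))) = (34838/47141 + √141)/(-29069 + (-19625*1/962 - 22631*(-1/11370))) = (34838/47141 + √141)/(-29069 + (-19625/962 + 22631/11370)) = (34838/47141 + √141)/(-29069 - 50341307/2734485) = (34838/47141 + √141)/(-79539085772/2734485) = (34838/47141 + √141)*(-2734485/79539085772) = -47631994215/1874776021188926 - 2734485*√141/79539085772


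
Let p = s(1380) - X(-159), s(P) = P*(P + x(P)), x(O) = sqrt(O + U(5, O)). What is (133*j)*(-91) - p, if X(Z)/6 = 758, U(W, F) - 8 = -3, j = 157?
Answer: -3800023 - 1380*sqrt(1385) ≈ -3.8514e+6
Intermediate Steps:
U(W, F) = 5 (U(W, F) = 8 - 3 = 5)
x(O) = sqrt(5 + O) (x(O) = sqrt(O + 5) = sqrt(5 + O))
X(Z) = 4548 (X(Z) = 6*758 = 4548)
s(P) = P*(P + sqrt(5 + P))
p = 1899852 + 1380*sqrt(1385) (p = 1380*(1380 + sqrt(5 + 1380)) - 1*4548 = 1380*(1380 + sqrt(1385)) - 4548 = (1904400 + 1380*sqrt(1385)) - 4548 = 1899852 + 1380*sqrt(1385) ≈ 1.9512e+6)
(133*j)*(-91) - p = (133*157)*(-91) - (1899852 + 1380*sqrt(1385)) = 20881*(-91) + (-1899852 - 1380*sqrt(1385)) = -1900171 + (-1899852 - 1380*sqrt(1385)) = -3800023 - 1380*sqrt(1385)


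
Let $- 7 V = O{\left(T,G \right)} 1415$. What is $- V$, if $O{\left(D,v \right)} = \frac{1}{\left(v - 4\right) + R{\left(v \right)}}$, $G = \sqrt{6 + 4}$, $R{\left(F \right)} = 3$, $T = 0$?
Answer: $\frac{1415}{63} + \frac{1415 \sqrt{10}}{63} \approx 93.486$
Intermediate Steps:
$G = \sqrt{10} \approx 3.1623$
$O{\left(D,v \right)} = \frac{1}{-1 + v}$ ($O{\left(D,v \right)} = \frac{1}{\left(v - 4\right) + 3} = \frac{1}{\left(-4 + v\right) + 3} = \frac{1}{-1 + v}$)
$V = - \frac{1415}{7 \left(-1 + \sqrt{10}\right)}$ ($V = - \frac{\frac{1}{-1 + \sqrt{10}} \cdot 1415}{7} = - \frac{1415 \frac{1}{-1 + \sqrt{10}}}{7} = - \frac{1415}{7 \left(-1 + \sqrt{10}\right)} \approx -93.486$)
$- V = - (- \frac{1415}{63} - \frac{1415 \sqrt{10}}{63}) = \frac{1415}{63} + \frac{1415 \sqrt{10}}{63}$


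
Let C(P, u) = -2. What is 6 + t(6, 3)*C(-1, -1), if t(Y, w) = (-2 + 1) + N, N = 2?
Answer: 4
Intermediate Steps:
t(Y, w) = 1 (t(Y, w) = (-2 + 1) + 2 = -1 + 2 = 1)
6 + t(6, 3)*C(-1, -1) = 6 + 1*(-2) = 6 - 2 = 4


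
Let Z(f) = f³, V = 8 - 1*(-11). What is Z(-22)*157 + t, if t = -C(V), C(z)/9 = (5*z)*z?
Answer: -1687981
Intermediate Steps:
V = 19 (V = 8 + 11 = 19)
C(z) = 45*z² (C(z) = 9*((5*z)*z) = 9*(5*z²) = 45*z²)
t = -16245 (t = -45*19² = -45*361 = -1*16245 = -16245)
Z(-22)*157 + t = (-22)³*157 - 16245 = -10648*157 - 16245 = -1671736 - 16245 = -1687981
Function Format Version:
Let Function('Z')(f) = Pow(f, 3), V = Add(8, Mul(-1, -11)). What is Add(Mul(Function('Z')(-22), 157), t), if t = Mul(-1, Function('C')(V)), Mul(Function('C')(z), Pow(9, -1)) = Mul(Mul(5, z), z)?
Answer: -1687981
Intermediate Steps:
V = 19 (V = Add(8, 11) = 19)
Function('C')(z) = Mul(45, Pow(z, 2)) (Function('C')(z) = Mul(9, Mul(Mul(5, z), z)) = Mul(9, Mul(5, Pow(z, 2))) = Mul(45, Pow(z, 2)))
t = -16245 (t = Mul(-1, Mul(45, Pow(19, 2))) = Mul(-1, Mul(45, 361)) = Mul(-1, 16245) = -16245)
Add(Mul(Function('Z')(-22), 157), t) = Add(Mul(Pow(-22, 3), 157), -16245) = Add(Mul(-10648, 157), -16245) = Add(-1671736, -16245) = -1687981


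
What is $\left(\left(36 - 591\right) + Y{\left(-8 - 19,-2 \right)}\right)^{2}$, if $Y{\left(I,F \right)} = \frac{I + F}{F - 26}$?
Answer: $\frac{240591121}{784} \approx 3.0688 \cdot 10^{5}$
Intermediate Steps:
$Y{\left(I,F \right)} = \frac{F + I}{-26 + F}$
$\left(\left(36 - 591\right) + Y{\left(-8 - 19,-2 \right)}\right)^{2} = \left(\left(36 - 591\right) + \frac{-2 - 27}{-26 - 2}\right)^{2} = \left(-555 + \frac{-2 - 27}{-28}\right)^{2} = \left(-555 - \frac{-2 - 27}{28}\right)^{2} = \left(-555 - - \frac{29}{28}\right)^{2} = \left(-555 + \frac{29}{28}\right)^{2} = \left(- \frac{15511}{28}\right)^{2} = \frac{240591121}{784}$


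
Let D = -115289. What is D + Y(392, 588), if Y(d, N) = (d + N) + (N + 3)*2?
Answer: -113127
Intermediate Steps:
Y(d, N) = 6 + d + 3*N (Y(d, N) = (N + d) + (3 + N)*2 = (N + d) + (6 + 2*N) = 6 + d + 3*N)
D + Y(392, 588) = -115289 + (6 + 392 + 3*588) = -115289 + (6 + 392 + 1764) = -115289 + 2162 = -113127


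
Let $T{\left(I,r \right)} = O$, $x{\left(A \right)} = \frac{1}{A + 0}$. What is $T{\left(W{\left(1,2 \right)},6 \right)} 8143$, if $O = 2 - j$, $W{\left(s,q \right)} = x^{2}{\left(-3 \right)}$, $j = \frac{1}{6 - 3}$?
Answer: $\frac{40715}{3} \approx 13572.0$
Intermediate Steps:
$x{\left(A \right)} = \frac{1}{A}$
$j = \frac{1}{3} \approx 0.33333$
$W{\left(s,q \right)} = \frac{1}{9}$ ($W{\left(s,q \right)} = \left(\frac{1}{-3}\right)^{2} = \left(- \frac{1}{3}\right)^{2} = \frac{1}{9}$)
$O = \frac{5}{3}$ ($O = 2 - \frac{1}{3} = \frac{5}{3} \approx 1.6667$)
$T{\left(I,r \right)} = \frac{5}{3}$
$T{\left(W{\left(1,2 \right)},6 \right)} 8143 = \frac{5}{3} \cdot 8143 = \frac{40715}{3}$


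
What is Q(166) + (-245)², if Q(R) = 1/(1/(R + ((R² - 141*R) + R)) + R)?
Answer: 44659384807/744013 ≈ 60025.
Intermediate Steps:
Q(R) = 1/(R + 1/(R² - 139*R)) (Q(R) = 1/(1/(R + (R² - 140*R)) + R) = 1/(1/(R² - 139*R) + R) = 1/(R + 1/(R² - 139*R)))
Q(166) + (-245)² = 166*(-139 + 166)/(1 + 166³ - 139*166²) + (-245)² = 166*27/(1 + 4574296 - 139*27556) + 60025 = 166*27/(1 + 4574296 - 3830284) + 60025 = 166*27/744013 + 60025 = 166*(1/744013)*27 + 60025 = 4482/744013 + 60025 = 44659384807/744013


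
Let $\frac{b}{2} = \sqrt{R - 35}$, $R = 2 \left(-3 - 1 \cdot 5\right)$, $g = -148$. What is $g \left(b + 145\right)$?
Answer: $-21460 - 296 i \sqrt{51} \approx -21460.0 - 2113.9 i$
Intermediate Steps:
$R = -16$ ($R = 2 \left(-3 - 5\right) = 2 \left(-8\right) = -16$)
$b = 2 i \sqrt{51}$ ($b = 2 \sqrt{-16 - 35} = 2 \sqrt{-51} = 2 i \sqrt{51} \approx 14.283 i$)
$g \left(b + 145\right) = - 148 \left(2 i \sqrt{51} + 145\right) = - 148 \left(145 + 2 i \sqrt{51}\right) = -21460 - 296 i \sqrt{51}$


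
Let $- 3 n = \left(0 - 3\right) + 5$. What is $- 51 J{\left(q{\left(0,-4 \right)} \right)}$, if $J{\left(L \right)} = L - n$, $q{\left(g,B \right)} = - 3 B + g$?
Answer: $-646$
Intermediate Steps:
$n = - \frac{2}{3}$ ($n = - \frac{\left(0 - 3\right) + 5}{3} = - \frac{-3 + 5}{3} = \left(- \frac{1}{3}\right) 2 = - \frac{2}{3} \approx -0.66667$)
$q{\left(g,B \right)} = g - 3 B$
$J{\left(L \right)} = \frac{2}{3} + L$ ($J{\left(L \right)} = L - - \frac{2}{3} = L + \frac{2}{3} = \frac{2}{3} + L$)
$- 51 J{\left(q{\left(0,-4 \right)} \right)} = - 51 \left(\frac{2}{3} + \left(0 - -12\right)\right) = - 51 \left(\frac{2}{3} + \left(0 + 12\right)\right) = - 51 \left(\frac{2}{3} + 12\right) = \left(-51\right) \frac{38}{3} = -646$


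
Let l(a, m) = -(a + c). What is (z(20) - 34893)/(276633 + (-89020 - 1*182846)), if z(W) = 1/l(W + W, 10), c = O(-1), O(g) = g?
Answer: -194404/26559 ≈ -7.3197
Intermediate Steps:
c = -1
l(a, m) = 1 - a (l(a, m) = -(a - 1) = -(-1 + a) = 1 - a)
z(W) = 1/(1 - 2*W) (z(W) = 1/(1 - (W + W)) = 1/(1 - 2*W))
(z(20) - 34893)/(276633 + (-89020 - 1*182846)) = (-1/(-1 + 2*20) - 34893)/(276633 + (-89020 - 1*182846)) = (-1/(-1 + 40) - 34893)/(276633 + (-89020 - 182846)) = (-1/39 - 34893)/(276633 - 271866) = (-1*1/39 - 34893)/4767 = (-1/39 - 34893)*(1/4767) = -1360828/39*1/4767 = -194404/26559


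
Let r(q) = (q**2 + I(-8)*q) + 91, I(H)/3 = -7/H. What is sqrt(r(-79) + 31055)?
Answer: sqrt(594874)/4 ≈ 192.82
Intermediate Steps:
I(H) = -21/H (I(H) = 3*(-7/H) = -21/H)
r(q) = 91 + q**2 + 21*q/8 (r(q) = (q**2 + (-21/(-8))*q) + 91 = (q**2 + (-21*(-1/8))*q) + 91 = (q**2 + 21*q/8) + 91 = 91 + q**2 + 21*q/8)
sqrt(r(-79) + 31055) = sqrt((91 + (-79)**2 + (21/8)*(-79)) + 31055) = sqrt((91 + 6241 - 1659/8) + 31055) = sqrt(48997/8 + 31055) = sqrt(297437/8) = sqrt(594874)/4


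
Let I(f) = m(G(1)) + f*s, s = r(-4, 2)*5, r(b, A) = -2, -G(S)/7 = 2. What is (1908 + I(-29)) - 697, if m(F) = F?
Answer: 1487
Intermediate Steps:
G(S) = -14 (G(S) = -7*2 = -14)
s = -10 (s = -2*5 = -10)
I(f) = -14 - 10*f (I(f) = -14 + f*(-10) = -14 - 10*f)
(1908 + I(-29)) - 697 = (1908 + (-14 - 10*(-29))) - 697 = (1908 + (-14 + 290)) - 697 = (1908 + 276) - 697 = 2184 - 697 = 1487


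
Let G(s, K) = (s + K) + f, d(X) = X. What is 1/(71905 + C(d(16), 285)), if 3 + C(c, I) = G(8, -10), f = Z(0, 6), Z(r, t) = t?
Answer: 1/71906 ≈ 1.3907e-5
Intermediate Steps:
f = 6
G(s, K) = 6 + K + s (G(s, K) = (s + K) + 6 = (K + s) + 6 = 6 + K + s)
C(c, I) = 1 (C(c, I) = -3 + (6 - 10 + 8) = -3 + 4 = 1)
1/(71905 + C(d(16), 285)) = 1/(71905 + 1) = 1/71906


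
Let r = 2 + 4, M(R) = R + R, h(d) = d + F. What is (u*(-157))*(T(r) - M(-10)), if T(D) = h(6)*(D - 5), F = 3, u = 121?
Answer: -550913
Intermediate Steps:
h(d) = 3 + d (h(d) = d + 3 = 3 + d)
M(R) = 2*R
r = 6
T(D) = -45 + 9*D (T(D) = (3 + 6)*(D - 5) = 9*(-5 + D) = -45 + 9*D)
(u*(-157))*(T(r) - M(-10)) = (121*(-157))*((-45 + 9*6) - 2*(-10)) = -18997*((-45 + 54) - 1*(-20)) = -18997*(9 + 20) = -18997*29 = -550913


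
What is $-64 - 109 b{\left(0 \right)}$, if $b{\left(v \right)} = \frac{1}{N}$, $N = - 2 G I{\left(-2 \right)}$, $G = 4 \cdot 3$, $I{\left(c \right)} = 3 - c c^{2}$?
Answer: $- \frac{16787}{264} \approx -63.587$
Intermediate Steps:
$I{\left(c \right)} = 3 - c^{3}$
$G = 12$
$N = -264$ ($N = \left(-2\right) 12 \left(3 - \left(-2\right)^{3}\right) = - 24 \left(3 - -8\right) = - 24 \left(3 + 8\right) = \left(-24\right) 11 = -264$)
$b{\left(v \right)} = - \frac{1}{264}$ ($b{\left(v \right)} = \frac{1}{-264} = - \frac{1}{264}$)
$-64 - 109 b{\left(0 \right)} = -64 - - \frac{109}{264} = -64 + \frac{109}{264} = - \frac{16787}{264}$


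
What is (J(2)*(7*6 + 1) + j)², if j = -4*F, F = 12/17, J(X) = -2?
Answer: 2280100/289 ≈ 7889.6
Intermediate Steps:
F = 12/17 (F = 12*(1/17) = 12/17 ≈ 0.70588)
j = -48/17 (j = -4*12/17 = -48/17 ≈ -2.8235)
(J(2)*(7*6 + 1) + j)² = (-2*(7*6 + 1) - 48/17)² = (-2*(42 + 1) - 48/17)² = (-2*43 - 48/17)² = (-86 - 48/17)² = (-1510/17)² = 2280100/289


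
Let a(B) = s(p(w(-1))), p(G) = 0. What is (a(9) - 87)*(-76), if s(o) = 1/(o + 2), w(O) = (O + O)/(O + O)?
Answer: 6574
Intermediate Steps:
w(O) = 1 (w(O) = (2*O)/((2*O)) = (2*O)*(1/(2*O)) = 1)
s(o) = 1/(2 + o)
a(B) = ½ (a(B) = 1/(2 + 0) = 1/2 = ½)
(a(9) - 87)*(-76) = (½ - 87)*(-76) = -173/2*(-76) = 6574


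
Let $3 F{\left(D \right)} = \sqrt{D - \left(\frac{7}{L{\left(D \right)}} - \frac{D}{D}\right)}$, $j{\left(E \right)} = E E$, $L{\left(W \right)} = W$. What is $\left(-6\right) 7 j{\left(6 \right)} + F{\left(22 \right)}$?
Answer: $-1512 + \frac{\sqrt{10978}}{66} \approx -1510.4$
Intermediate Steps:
$j{\left(E \right)} = E^{2}$
$F{\left(D \right)} = \frac{\sqrt{1 + D - \frac{7}{D}}}{3}$ ($F{\left(D \right)} = \frac{\sqrt{D - \left(\frac{7}{D} - \frac{D}{D}\right)}}{3} = \frac{\sqrt{D + \left(- \frac{7}{D} + 1\right)}}{3} = \frac{\sqrt{D + \left(1 - \frac{7}{D}\right)}}{3} = \frac{\sqrt{1 + D - \frac{7}{D}}}{3}$)
$\left(-6\right) 7 j{\left(6 \right)} + F{\left(22 \right)} = \left(-6\right) 7 \cdot 6^{2} + \frac{\sqrt{1 + 22 - \frac{7}{22}}}{3} = \left(-42\right) 36 + \frac{\sqrt{1 + 22 - \frac{7}{22}}}{3} = -1512 + \frac{\sqrt{1 + 22 - \frac{7}{22}}}{3} = -1512 + \frac{\sqrt{\frac{499}{22}}}{3} = -1512 + \frac{\frac{1}{22} \sqrt{10978}}{3} = -1512 + \frac{\sqrt{10978}}{66}$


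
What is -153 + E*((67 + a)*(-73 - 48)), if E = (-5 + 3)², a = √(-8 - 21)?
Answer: -32581 - 484*I*√29 ≈ -32581.0 - 2606.4*I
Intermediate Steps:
a = I*√29 (a = √(-29) = I*√29 ≈ 5.3852*I)
E = 4 (E = (-2)² = 4)
-153 + E*((67 + a)*(-73 - 48)) = -153 + 4*((67 + I*√29)*(-73 - 48)) = -153 + 4*((67 + I*√29)*(-121)) = -153 + 4*(-8107 - 121*I*√29) = -153 + (-32428 - 484*I*√29) = -32581 - 484*I*√29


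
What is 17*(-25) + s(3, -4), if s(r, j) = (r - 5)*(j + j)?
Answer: -409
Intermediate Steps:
s(r, j) = 2*j*(-5 + r) (s(r, j) = (-5 + r)*(2*j) = 2*j*(-5 + r))
17*(-25) + s(3, -4) = 17*(-25) + 2*(-4)*(-5 + 3) = -425 + 2*(-4)*(-2) = -425 + 16 = -409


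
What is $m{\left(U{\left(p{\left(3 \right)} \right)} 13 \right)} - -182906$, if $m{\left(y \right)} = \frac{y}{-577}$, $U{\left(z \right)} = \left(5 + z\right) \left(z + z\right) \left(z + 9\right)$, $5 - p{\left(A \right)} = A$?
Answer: $\frac{105532758}{577} \approx 1.829 \cdot 10^{5}$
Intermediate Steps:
$p{\left(A \right)} = 5 - A$
$U{\left(z \right)} = 2 z \left(5 + z\right) \left(9 + z\right)$ ($U{\left(z \right)} = \left(5 + z\right) 2 z \left(9 + z\right) = 2 z \left(5 + z\right) \left(9 + z\right)$)
$m{\left(y \right)} = - \frac{y}{577}$ ($m{\left(y \right)} = y \left(- \frac{1}{577}\right) = - \frac{y}{577}$)
$m{\left(U{\left(p{\left(3 \right)} \right)} 13 \right)} - -182906 = - \frac{2 \left(5 - 3\right) \left(45 + \left(5 - 3\right)^{2} + 14 \left(5 - 3\right)\right) 13}{577} - -182906 = - \frac{2 \left(5 - 3\right) \left(45 + \left(5 - 3\right)^{2} + 14 \left(5 - 3\right)\right) 13}{577} + 182906 = - \frac{2 \cdot 2 \left(45 + 2^{2} + 14 \cdot 2\right) 13}{577} + 182906 = - \frac{2 \cdot 2 \left(45 + 4 + 28\right) 13}{577} + 182906 = - \frac{2 \cdot 2 \cdot 77 \cdot 13}{577} + 182906 = - \frac{308 \cdot 13}{577} + 182906 = \left(- \frac{1}{577}\right) 4004 + 182906 = - \frac{4004}{577} + 182906 = \frac{105532758}{577}$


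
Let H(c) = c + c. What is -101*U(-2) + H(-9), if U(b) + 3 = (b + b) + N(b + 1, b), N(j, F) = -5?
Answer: 1194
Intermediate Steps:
H(c) = 2*c
U(b) = -8 + 2*b (U(b) = -3 + ((b + b) - 5) = -3 + (2*b - 5) = -3 + (-5 + 2*b) = -8 + 2*b)
-101*U(-2) + H(-9) = -101*(-8 + 2*(-2)) + 2*(-9) = -101*(-8 - 4) - 18 = -101*(-12) - 18 = 1212 - 18 = 1194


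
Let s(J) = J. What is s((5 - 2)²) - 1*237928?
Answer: -237919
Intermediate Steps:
s((5 - 2)²) - 1*237928 = (5 - 2)² - 1*237928 = 3² - 237928 = 9 - 237928 = -237919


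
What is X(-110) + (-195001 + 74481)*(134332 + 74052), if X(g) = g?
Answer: -25114439790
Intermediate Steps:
X(-110) + (-195001 + 74481)*(134332 + 74052) = -110 + (-195001 + 74481)*(134332 + 74052) = -110 - 120520*208384 = -110 - 25114439680 = -25114439790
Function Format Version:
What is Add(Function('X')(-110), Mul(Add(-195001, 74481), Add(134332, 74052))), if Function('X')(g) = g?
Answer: -25114439790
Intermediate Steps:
Add(Function('X')(-110), Mul(Add(-195001, 74481), Add(134332, 74052))) = Add(-110, Mul(Add(-195001, 74481), Add(134332, 74052))) = Add(-110, Mul(-120520, 208384)) = Add(-110, -25114439680) = -25114439790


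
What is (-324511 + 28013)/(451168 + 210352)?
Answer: -148249/330760 ≈ -0.44821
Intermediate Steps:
(-324511 + 28013)/(451168 + 210352) = -296498/661520 = -296498*1/661520 = -148249/330760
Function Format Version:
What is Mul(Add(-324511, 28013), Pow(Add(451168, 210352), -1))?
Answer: Rational(-148249, 330760) ≈ -0.44821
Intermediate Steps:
Mul(Add(-324511, 28013), Pow(Add(451168, 210352), -1)) = Mul(-296498, Pow(661520, -1)) = Mul(-296498, Rational(1, 661520)) = Rational(-148249, 330760)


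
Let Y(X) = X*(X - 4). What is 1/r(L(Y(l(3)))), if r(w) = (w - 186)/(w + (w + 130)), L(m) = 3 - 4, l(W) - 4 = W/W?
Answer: -128/187 ≈ -0.68449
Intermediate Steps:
l(W) = 5 (l(W) = 4 + W/W = 4 + 1 = 5)
Y(X) = X*(-4 + X)
L(m) = -1
r(w) = (-186 + w)/(130 + 2*w) (r(w) = (-186 + w)/(w + (130 + w)) = (-186 + w)/(130 + 2*w))
1/r(L(Y(l(3)))) = 1/((-186 - 1)/(2*(65 - 1))) = 1/((1/2)*(-187)/64) = 1/((1/2)*(1/64)*(-187)) = 1/(-187/128) = -128/187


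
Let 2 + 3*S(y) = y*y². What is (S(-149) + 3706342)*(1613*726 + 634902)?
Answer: 4702110928500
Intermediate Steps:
S(y) = -⅔ + y³/3 (S(y) = -⅔ + (y*y²)/3 = -⅔ + y³/3)
(S(-149) + 3706342)*(1613*726 + 634902) = ((-⅔ + (⅓)*(-149)³) + 3706342)*(1613*726 + 634902) = ((-⅔ + (⅓)*(-3307949)) + 3706342)*(1171038 + 634902) = ((-⅔ - 3307949/3) + 3706342)*1805940 = (-3307951/3 + 3706342)*1805940 = (7811075/3)*1805940 = 4702110928500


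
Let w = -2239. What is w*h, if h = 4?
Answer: -8956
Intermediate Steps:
w*h = -2239*4 = -8956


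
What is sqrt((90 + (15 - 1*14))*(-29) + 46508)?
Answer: sqrt(43869) ≈ 209.45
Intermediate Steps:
sqrt((90 + (15 - 1*14))*(-29) + 46508) = sqrt((90 + (15 - 14))*(-29) + 46508) = sqrt((90 + 1)*(-29) + 46508) = sqrt(91*(-29) + 46508) = sqrt(-2639 + 46508) = sqrt(43869)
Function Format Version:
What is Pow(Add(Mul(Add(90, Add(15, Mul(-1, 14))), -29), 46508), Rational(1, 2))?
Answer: Pow(43869, Rational(1, 2)) ≈ 209.45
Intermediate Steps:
Pow(Add(Mul(Add(90, Add(15, Mul(-1, 14))), -29), 46508), Rational(1, 2)) = Pow(Add(Mul(Add(90, Add(15, -14)), -29), 46508), Rational(1, 2)) = Pow(Add(Mul(Add(90, 1), -29), 46508), Rational(1, 2)) = Pow(Add(Mul(91, -29), 46508), Rational(1, 2)) = Pow(Add(-2639, 46508), Rational(1, 2)) = Pow(43869, Rational(1, 2))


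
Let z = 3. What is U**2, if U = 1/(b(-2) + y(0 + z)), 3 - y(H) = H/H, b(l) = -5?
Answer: 1/9 ≈ 0.11111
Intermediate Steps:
y(H) = 2 (y(H) = 3 - H/H = 3 - 1*1 = 3 - 1 = 2)
U = -1/3 (U = 1/(-5 + 2) = 1/(-3) = -1/3 ≈ -0.33333)
U**2 = (-1/3)**2 = 1/9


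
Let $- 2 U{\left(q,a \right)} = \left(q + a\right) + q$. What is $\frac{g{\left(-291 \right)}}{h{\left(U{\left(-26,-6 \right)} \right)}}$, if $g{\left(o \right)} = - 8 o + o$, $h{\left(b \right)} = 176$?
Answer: $\frac{2037}{176} \approx 11.574$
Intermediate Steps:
$U{\left(q,a \right)} = - q - \frac{a}{2}$ ($U{\left(q,a \right)} = - \frac{\left(q + a\right) + q}{2} = - \frac{\left(a + q\right) + q}{2} = - \frac{a + 2 q}{2} = - q - \frac{a}{2}$)
$g{\left(o \right)} = - 7 o$
$\frac{g{\left(-291 \right)}}{h{\left(U{\left(-26,-6 \right)} \right)}} = \frac{\left(-7\right) \left(-291\right)}{176} = 2037 \cdot \frac{1}{176} = \frac{2037}{176}$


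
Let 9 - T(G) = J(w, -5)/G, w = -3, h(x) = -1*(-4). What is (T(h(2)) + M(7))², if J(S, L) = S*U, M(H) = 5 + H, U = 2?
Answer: 2025/4 ≈ 506.25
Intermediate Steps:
h(x) = 4
J(S, L) = 2*S (J(S, L) = S*2 = 2*S)
T(G) = 9 + 6/G (T(G) = 9 - 2*(-3)/G = 9 - (-6)/G = 9 + 6/G)
(T(h(2)) + M(7))² = ((9 + 6/4) + (5 + 7))² = ((9 + 6*(¼)) + 12)² = ((9 + 3/2) + 12)² = (21/2 + 12)² = (45/2)² = 2025/4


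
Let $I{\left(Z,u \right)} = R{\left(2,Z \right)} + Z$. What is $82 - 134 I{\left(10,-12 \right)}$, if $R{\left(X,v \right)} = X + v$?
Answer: $-2866$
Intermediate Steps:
$I{\left(Z,u \right)} = 2 + 2 Z$ ($I{\left(Z,u \right)} = \left(2 + Z\right) + Z = 2 + 2 Z$)
$82 - 134 I{\left(10,-12 \right)} = 82 - 134 \left(2 + 2 \cdot 10\right) = 82 - 134 \left(2 + 20\right) = 82 - 2948 = -2866$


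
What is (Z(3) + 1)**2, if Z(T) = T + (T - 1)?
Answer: 36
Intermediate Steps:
Z(T) = -1 + 2*T (Z(T) = T + (-1 + T) = -1 + 2*T)
(Z(3) + 1)**2 = ((-1 + 2*3) + 1)**2 = ((-1 + 6) + 1)**2 = (5 + 1)**2 = 6**2 = 36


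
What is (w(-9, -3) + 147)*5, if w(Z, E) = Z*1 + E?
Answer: 675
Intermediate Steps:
w(Z, E) = E + Z (w(Z, E) = Z + E = E + Z)
(w(-9, -3) + 147)*5 = ((-3 - 9) + 147)*5 = (-12 + 147)*5 = 135*5 = 675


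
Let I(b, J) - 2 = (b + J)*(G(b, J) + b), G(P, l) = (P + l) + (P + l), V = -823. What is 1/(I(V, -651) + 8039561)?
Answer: 1/13598017 ≈ 7.3540e-8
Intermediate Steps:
G(P, l) = 2*P + 2*l
I(b, J) = 2 + (J + b)*(2*J + 3*b) (I(b, J) = 2 + (b + J)*((2*b + 2*J) + b) = 2 + (J + b)*((2*J + 2*b) + b) = 2 + (J + b)*(2*J + 3*b))
1/(I(V, -651) + 8039561) = 1/((2 + 2*(-651)² + 3*(-823)² + 5*(-651)*(-823)) + 8039561) = 1/((2 + 2*423801 + 3*677329 + 2678865) + 8039561) = 1/((2 + 847602 + 2031987 + 2678865) + 8039561) = 1/(5558456 + 8039561) = 1/13598017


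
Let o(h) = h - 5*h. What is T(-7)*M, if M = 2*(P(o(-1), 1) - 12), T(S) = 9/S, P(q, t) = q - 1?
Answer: 162/7 ≈ 23.143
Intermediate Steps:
o(h) = -4*h
P(q, t) = -1 + q
M = -18 (M = 2*((-1 - 4*(-1)) - 12) = 2*((-1 + 4) - 12) = 2*(3 - 12) = 2*(-9) = -18)
T(-7)*M = (9/(-7))*(-18) = (9*(-⅐))*(-18) = -9/7*(-18) = 162/7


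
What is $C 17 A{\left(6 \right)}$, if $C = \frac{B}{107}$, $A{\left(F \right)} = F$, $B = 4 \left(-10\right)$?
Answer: $- \frac{4080}{107} \approx -38.131$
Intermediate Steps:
$B = -40$
$C = - \frac{40}{107} \approx -0.37383$
$C 17 A{\left(6 \right)} = \left(- \frac{40}{107}\right) 17 \cdot 6 = \left(- \frac{680}{107}\right) 6 = - \frac{4080}{107}$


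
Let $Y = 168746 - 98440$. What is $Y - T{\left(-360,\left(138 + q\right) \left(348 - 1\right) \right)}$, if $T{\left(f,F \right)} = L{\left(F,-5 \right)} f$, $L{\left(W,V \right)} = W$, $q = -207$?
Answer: $-8549174$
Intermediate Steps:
$T{\left(f,F \right)} = F f$
$Y = 70306$ ($Y = 168746 - 98440 = 70306$)
$Y - T{\left(-360,\left(138 + q\right) \left(348 - 1\right) \right)} = 70306 - \left(138 - 207\right) \left(348 - 1\right) \left(-360\right) = 70306 - \left(-69\right) 347 \left(-360\right) = 70306 - \left(-23943\right) \left(-360\right) = 70306 - 8619480 = -8549174$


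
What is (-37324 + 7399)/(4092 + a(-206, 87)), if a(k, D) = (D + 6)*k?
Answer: 3325/1674 ≈ 1.9863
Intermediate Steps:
a(k, D) = k*(6 + D) (a(k, D) = (6 + D)*k = k*(6 + D))
(-37324 + 7399)/(4092 + a(-206, 87)) = (-37324 + 7399)/(4092 - 206*(6 + 87)) = -29925/(4092 - 206*93) = -29925/(4092 - 19158) = -29925/(-15066) = -29925*(-1/15066) = 3325/1674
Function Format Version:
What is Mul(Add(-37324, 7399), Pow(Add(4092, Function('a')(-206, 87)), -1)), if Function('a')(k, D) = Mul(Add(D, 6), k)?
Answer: Rational(3325, 1674) ≈ 1.9863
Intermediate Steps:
Function('a')(k, D) = Mul(k, Add(6, D)) (Function('a')(k, D) = Mul(Add(6, D), k) = Mul(k, Add(6, D)))
Mul(Add(-37324, 7399), Pow(Add(4092, Function('a')(-206, 87)), -1)) = Mul(Add(-37324, 7399), Pow(Add(4092, Mul(-206, Add(6, 87))), -1)) = Mul(-29925, Pow(Add(4092, Mul(-206, 93)), -1)) = Mul(-29925, Pow(Add(4092, -19158), -1)) = Mul(-29925, Pow(-15066, -1)) = Mul(-29925, Rational(-1, 15066)) = Rational(3325, 1674)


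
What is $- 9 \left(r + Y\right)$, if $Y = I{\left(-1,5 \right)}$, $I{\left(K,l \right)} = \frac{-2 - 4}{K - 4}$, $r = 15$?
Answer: $- \frac{729}{5} \approx -145.8$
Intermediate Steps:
$I{\left(K,l \right)} = - \frac{6}{-4 + K}$
$Y = \frac{6}{5}$ ($Y = - \frac{6}{-4 - 1} = - \frac{6}{-5} = \left(-6\right) \left(- \frac{1}{5}\right) = \frac{6}{5} \approx 1.2$)
$- 9 \left(r + Y\right) = - 9 \left(15 + \frac{6}{5}\right) = - \frac{9 \cdot 81}{5} = \left(-1\right) \frac{729}{5} = - \frac{729}{5}$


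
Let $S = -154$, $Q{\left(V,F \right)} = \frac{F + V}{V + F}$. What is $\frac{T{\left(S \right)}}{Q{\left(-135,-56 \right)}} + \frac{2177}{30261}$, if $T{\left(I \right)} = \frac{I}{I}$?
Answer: $\frac{4634}{4323} \approx 1.0719$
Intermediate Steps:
$Q{\left(V,F \right)} = 1$ ($Q{\left(V,F \right)} = \frac{F + V}{F + V} = 1$)
$T{\left(I \right)} = 1$
$\frac{T{\left(S \right)}}{Q{\left(-135,-56 \right)}} + \frac{2177}{30261} = 1 \cdot 1^{-1} + \frac{2177}{30261} = 1 \cdot 1 + 2177 \cdot \frac{1}{30261} = 1 + \frac{311}{4323} = \frac{4634}{4323}$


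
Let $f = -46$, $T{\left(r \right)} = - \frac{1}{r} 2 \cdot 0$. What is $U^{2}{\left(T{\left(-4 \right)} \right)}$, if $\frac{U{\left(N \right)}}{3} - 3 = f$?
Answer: $16641$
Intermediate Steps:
$T{\left(r \right)} = 0$ ($T{\left(r \right)} = - \frac{2}{r} 0 = 0$)
$U{\left(N \right)} = -129$ ($U{\left(N \right)} = 9 + 3 \left(-46\right) = 9 - 138 = -129$)
$U^{2}{\left(T{\left(-4 \right)} \right)} = \left(-129\right)^{2} = 16641$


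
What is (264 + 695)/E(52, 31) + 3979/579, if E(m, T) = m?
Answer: 762169/30108 ≈ 25.315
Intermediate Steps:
(264 + 695)/E(52, 31) + 3979/579 = (264 + 695)/52 + 3979/579 = 959*(1/52) + 3979*(1/579) = 959/52 + 3979/579 = 762169/30108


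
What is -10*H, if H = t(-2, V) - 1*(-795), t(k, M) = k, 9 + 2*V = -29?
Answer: -7930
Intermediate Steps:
V = -19 (V = -9/2 + (½)*(-29) = -9/2 - 29/2 = -19)
H = 793 (H = -2 - 1*(-795) = -2 + 795 = 793)
-10*H = -10*793 = -7930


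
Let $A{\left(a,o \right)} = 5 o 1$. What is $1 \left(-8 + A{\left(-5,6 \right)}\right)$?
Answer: $22$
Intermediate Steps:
$A{\left(a,o \right)} = 5 o$
$1 \left(-8 + A{\left(-5,6 \right)}\right) = 1 \left(-8 + 5 \cdot 6\right) = 1 \left(-8 + 30\right) = 1 \cdot 22 = 22$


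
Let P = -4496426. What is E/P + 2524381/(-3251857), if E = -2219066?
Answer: -2067303528372/7310867181541 ≈ -0.28277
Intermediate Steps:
E/P + 2524381/(-3251857) = -2219066/(-4496426) + 2524381/(-3251857) = -2219066*(-1/4496426) + 2524381*(-1/3251857) = 1109533/2248213 - 2524381/3251857 = -2067303528372/7310867181541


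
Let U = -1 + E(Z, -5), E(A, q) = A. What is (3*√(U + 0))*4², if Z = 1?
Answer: 0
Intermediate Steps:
U = 0 (U = -1 + 1 = 0)
(3*√(U + 0))*4² = (3*√(0 + 0))*4² = (3*√0)*16 = (3*0)*16 = 0*16 = 0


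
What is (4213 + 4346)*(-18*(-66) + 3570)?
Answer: 40723722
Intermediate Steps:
(4213 + 4346)*(-18*(-66) + 3570) = 8559*(1188 + 3570) = 8559*4758 = 40723722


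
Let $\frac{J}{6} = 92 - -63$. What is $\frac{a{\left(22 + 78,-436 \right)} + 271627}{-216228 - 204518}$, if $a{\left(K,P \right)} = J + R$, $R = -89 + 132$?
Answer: $- \frac{136300}{210373} \approx -0.6479$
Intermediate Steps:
$J = 930$ ($J = 6 \left(92 - -63\right) = 6 \left(92 + 63\right) = 6 \cdot 155 = 930$)
$R = 43$
$a{\left(K,P \right)} = 973$ ($a{\left(K,P \right)} = 930 + 43 = 973$)
$\frac{a{\left(22 + 78,-436 \right)} + 271627}{-216228 - 204518} = \frac{973 + 271627}{-216228 - 204518} = \frac{272600}{-420746} = 272600 \left(- \frac{1}{420746}\right) = - \frac{136300}{210373}$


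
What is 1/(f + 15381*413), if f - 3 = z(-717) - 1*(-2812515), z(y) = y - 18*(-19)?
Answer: 1/9164496 ≈ 1.0912e-7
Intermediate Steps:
z(y) = 342 + y (z(y) = y + 342 = 342 + y)
f = 2812143 (f = 3 + ((342 - 717) - 1*(-2812515)) = 3 + (-375 + 2812515) = 3 + 2812140 = 2812143)
1/(f + 15381*413) = 1/(2812143 + 15381*413) = 1/(2812143 + 6352353) = 1/9164496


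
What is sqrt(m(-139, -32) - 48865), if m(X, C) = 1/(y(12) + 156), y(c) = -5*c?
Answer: I*sqrt(28146234)/24 ≈ 221.05*I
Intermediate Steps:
m(X, C) = 1/96 (m(X, C) = 1/(-5*12 + 156) = 1/(-60 + 156) = 1/96)
sqrt(m(-139, -32) - 48865) = sqrt(1/96 - 48865) = sqrt(-4691039/96) = I*sqrt(28146234)/24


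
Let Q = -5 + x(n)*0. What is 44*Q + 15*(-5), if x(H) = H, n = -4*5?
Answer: -295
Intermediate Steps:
n = -20
Q = -5 (Q = -5 - 20*0 = -5 + 0 = -5)
44*Q + 15*(-5) = 44*(-5) + 15*(-5) = -220 - 75 = -295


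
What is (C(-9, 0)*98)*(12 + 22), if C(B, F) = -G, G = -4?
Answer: 13328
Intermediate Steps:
C(B, F) = 4 (C(B, F) = -1*(-4) = 4)
(C(-9, 0)*98)*(12 + 22) = (4*98)*(12 + 22) = 392*34 = 13328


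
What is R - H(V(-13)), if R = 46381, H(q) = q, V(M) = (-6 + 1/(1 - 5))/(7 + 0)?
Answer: 1298693/28 ≈ 46382.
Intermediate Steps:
V(M) = -25/28 (V(M) = (-6 + 1/(-4))/7 = (-6 - 1/4)*(1/7) = -25/4*1/7 = -25/28)
R - H(V(-13)) = 46381 - 1*(-25/28) = 46381 + 25/28 = 1298693/28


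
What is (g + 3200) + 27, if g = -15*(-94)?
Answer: 4637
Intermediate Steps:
g = 1410
(g + 3200) + 27 = (1410 + 3200) + 27 = 4610 + 27 = 4637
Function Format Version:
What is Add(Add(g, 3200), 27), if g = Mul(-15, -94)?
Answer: 4637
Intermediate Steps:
g = 1410
Add(Add(g, 3200), 27) = Add(Add(1410, 3200), 27) = Add(4610, 27) = 4637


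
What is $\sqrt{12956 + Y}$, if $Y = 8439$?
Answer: $\sqrt{21395} \approx 146.27$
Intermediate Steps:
$\sqrt{12956 + Y} = \sqrt{12956 + 8439} = \sqrt{21395}$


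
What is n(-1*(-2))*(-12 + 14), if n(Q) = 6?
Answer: 12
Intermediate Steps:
n(-1*(-2))*(-12 + 14) = 6*(-12 + 14) = 6*2 = 12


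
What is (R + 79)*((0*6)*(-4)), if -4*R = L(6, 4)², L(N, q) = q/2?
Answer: 0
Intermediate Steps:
L(N, q) = q/2 (L(N, q) = q*(½) = q/2)
R = -1 (R = -((½)*4)²/4 = -¼*2² = -¼*4 = -1)
(R + 79)*((0*6)*(-4)) = (-1 + 79)*((0*6)*(-4)) = 78*(0*(-4)) = 78*0 = 0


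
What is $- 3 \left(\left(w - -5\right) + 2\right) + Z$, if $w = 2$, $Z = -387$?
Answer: $-414$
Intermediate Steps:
$- 3 \left(\left(w - -5\right) + 2\right) + Z = - 3 \left(\left(2 - -5\right) + 2\right) - 387 = - 3 \left(\left(2 + 5\right) + 2\right) - 387 = - 3 \left(7 + 2\right) - 387 = \left(-3\right) 9 - 387 = -27 - 387 = -414$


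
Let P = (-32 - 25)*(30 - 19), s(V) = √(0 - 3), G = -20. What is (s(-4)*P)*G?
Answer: 12540*I*√3 ≈ 21720.0*I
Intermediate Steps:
s(V) = I*√3 (s(V) = √(-3) = I*√3)
P = -627 (P = -57*11 = -627)
(s(-4)*P)*G = ((I*√3)*(-627))*(-20) = -627*I*√3*(-20) = 12540*I*√3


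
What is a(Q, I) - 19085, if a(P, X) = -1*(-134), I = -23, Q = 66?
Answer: -18951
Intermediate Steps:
a(P, X) = 134
a(Q, I) - 19085 = 134 - 19085 = -18951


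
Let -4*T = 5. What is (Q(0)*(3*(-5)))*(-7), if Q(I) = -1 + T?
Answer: -945/4 ≈ -236.25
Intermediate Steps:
T = -5/4 (T = -¼*5 = -5/4 ≈ -1.2500)
Q(I) = -9/4 (Q(I) = -1 - 5/4 = -9/4)
(Q(0)*(3*(-5)))*(-7) = -27*(-5)/4*(-7) = -9/4*(-15)*(-7) = (135/4)*(-7) = -945/4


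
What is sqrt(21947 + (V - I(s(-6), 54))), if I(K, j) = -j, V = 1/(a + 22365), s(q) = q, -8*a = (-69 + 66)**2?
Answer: sqrt(78248135648801)/59637 ≈ 148.33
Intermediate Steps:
a = -9/8 (a = -(-69 + 66)**2/8 = -1/8*(-3)**2 = -1/8*9 = -9/8 ≈ -1.1250)
V = 8/178911 (V = 1/(-9/8 + 22365) = 1/(178911/8) = 8/178911 ≈ 4.4715e-5)
sqrt(21947 + (V - I(s(-6), 54))) = sqrt(21947 + (8/178911 - (-1)*54)) = sqrt(21947 + (8/178911 - 1*(-54))) = sqrt(21947 + (8/178911 + 54)) = sqrt(21947 + 9661202/178911) = sqrt(3936220919/178911) = sqrt(78248135648801)/59637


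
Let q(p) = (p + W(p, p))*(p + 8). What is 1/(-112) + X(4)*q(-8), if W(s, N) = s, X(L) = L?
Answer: -1/112 ≈ -0.0089286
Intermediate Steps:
q(p) = 2*p*(8 + p) (q(p) = (p + p)*(p + 8) = (2*p)*(8 + p) = 2*p*(8 + p))
1/(-112) + X(4)*q(-8) = 1/(-112) + 4*(2*(-8)*(8 - 8)) = -1/112 + 4*(2*(-8)*0) = -1/112 + 4*0 = -1/112 + 0 = -1/112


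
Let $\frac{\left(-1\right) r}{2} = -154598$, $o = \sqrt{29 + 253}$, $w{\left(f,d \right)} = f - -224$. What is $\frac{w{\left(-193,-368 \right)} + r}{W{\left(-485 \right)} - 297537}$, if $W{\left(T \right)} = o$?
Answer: $- \frac{30668824633}{29509422029} - \frac{309227 \sqrt{282}}{88528266087} \approx -1.0393$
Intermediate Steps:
$w{\left(f,d \right)} = 224 + f$ ($w{\left(f,d \right)} = f + 224 = 224 + f$)
$o = \sqrt{282} \approx 16.793$
$W{\left(T \right)} = \sqrt{282}$
$r = 309196$ ($r = \left(-2\right) \left(-154598\right) = 309196$)
$\frac{w{\left(-193,-368 \right)} + r}{W{\left(-485 \right)} - 297537} = \frac{\left(224 - 193\right) + 309196}{\sqrt{282} - 297537} = \frac{31 + 309196}{-297537 + \sqrt{282}} = \frac{309227}{-297537 + \sqrt{282}}$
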